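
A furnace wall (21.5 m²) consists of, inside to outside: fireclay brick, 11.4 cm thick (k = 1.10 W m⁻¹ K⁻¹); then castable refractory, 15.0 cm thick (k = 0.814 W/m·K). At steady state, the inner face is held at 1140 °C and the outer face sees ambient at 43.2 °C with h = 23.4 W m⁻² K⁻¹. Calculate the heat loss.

Resistance network (inner→outer):
  R_fireclay brick = L/(kA) = 0.114/(1.10·21.5) = 0.004820 K/W
  R_castable refractory = L/(kA) = 0.150/(0.814·21.5) = 0.008571 K/W
  R_conv,out = 1/(hA) = 1/(23.4·21.5) = 0.001988 K/W
ΣR = 0.004820 + 0.008571 + 0.001988 = 0.01538 K/W
Q = ΔT/ΣR = (1140 °C − 43.2 °C)/0.01538 = 71300 W

Q = 71300 W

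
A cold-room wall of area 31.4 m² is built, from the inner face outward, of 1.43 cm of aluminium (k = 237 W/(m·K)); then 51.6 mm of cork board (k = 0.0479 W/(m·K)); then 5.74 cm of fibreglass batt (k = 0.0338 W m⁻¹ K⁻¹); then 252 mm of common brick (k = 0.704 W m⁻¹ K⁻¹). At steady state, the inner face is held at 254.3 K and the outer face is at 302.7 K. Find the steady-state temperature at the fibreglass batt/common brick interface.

Resistance network (inner→outer):
  R_aluminium = L/(kA) = 0.0143/(237·31.4) = 1.922×10^-6 K/W
  R_cork board = L/(kA) = 0.0516/(0.0479·31.4) = 0.03431 K/W
  R_fibreglass batt = L/(kA) = 0.0574/(0.0338·31.4) = 0.05408 K/W
  R_common brick = L/(kA) = 0.252/(0.704·31.4) = 0.01140 K/W
ΣR = 1.922×10^-6 + 0.03431 + 0.05408 + 0.01140 = 0.09979 K/W
Q = ΔT/ΣR = (254.3 K − 302.7 K)/0.09979 = -485.0 W
From the inner boundary to the fibreglass batt/common brick interface, ΣR_partial = 0.08839 K/W.
T_interface = T_in − Q·ΣR_partial = 254.3 K − (-485.0)(0.08839) = 297.2 K

T = 297.2 K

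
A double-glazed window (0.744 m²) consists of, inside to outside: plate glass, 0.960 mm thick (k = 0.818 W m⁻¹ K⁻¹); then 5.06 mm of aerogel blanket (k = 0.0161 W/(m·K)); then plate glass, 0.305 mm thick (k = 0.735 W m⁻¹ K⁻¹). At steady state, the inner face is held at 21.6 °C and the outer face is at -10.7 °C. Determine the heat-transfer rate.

Q = 76.1 W

Resistance network (inner→outer):
  R_plate glass = L/(kA) = 9.60×10^-4/(0.818·0.744) = 0.001577 K/W
  R_aerogel blanket = L/(kA) = 0.00506/(0.0161·0.744) = 0.4224 K/W
  R_plate glass = L/(kA) = 3.05×10^-4/(0.735·0.744) = 5.577×10^-4 K/W
ΣR = 0.001577 + 0.4224 + 5.577×10^-4 = 0.4245 K/W
Q = ΔT/ΣR = (21.6 °C − -10.7 °C)/0.4245 = 76.1 W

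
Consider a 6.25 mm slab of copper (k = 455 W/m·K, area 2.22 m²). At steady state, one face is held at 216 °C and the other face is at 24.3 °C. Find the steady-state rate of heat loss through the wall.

Q = kA·ΔT/L = 455 × 2.22 × |216 °C − 24.3 °C| / 0.00625 = 3.10×10^7 W

Q = 31000 kW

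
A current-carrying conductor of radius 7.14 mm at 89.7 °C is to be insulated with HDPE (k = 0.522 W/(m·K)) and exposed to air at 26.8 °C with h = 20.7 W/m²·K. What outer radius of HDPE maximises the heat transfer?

r_cr = 2.52 cm

For a cylinder, r_cr = k_ins/h = 0.522/20.7 = 0.0252 m = 2.52 cm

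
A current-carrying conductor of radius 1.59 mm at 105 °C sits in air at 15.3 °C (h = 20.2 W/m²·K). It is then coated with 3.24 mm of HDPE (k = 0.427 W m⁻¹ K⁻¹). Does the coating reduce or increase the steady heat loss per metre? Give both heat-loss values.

Critical radius for a cylinder: r_cr = k/h = 0.0211 m = 2.11 cm.
Outer radius after coating: r₂ = 0.00159 + 0.00324 = 0.00483 m.
Since r₁ < r_cr and r₂ ≤ r_cr, the coating moves toward the maximum at r_cr — heat loss rises.
Bare: R = 1/(2πr₁h) = 4.955 m·K/W; Q = 89.7/4.955 = 18.1 W/m.
Coated: R = R_cond + R_conv = 2.045 m·K/W; Q = 89.7/2.045 = 43.9 W/m.

increases: 18.1 → 43.9 W/m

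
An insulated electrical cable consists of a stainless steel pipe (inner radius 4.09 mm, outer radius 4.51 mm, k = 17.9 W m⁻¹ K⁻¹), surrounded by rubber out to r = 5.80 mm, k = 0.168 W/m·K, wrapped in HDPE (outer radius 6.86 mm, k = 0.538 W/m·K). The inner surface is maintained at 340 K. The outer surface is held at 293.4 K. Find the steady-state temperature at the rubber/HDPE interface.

T = 301.4 K

Series thermal resistances, inner to outer:
  R'_stainless steel = ln(0.00451/0.00409)/(2πk) = 0.09775/(2π·17.9) = 8.691×10^-4 m·K/W
  R'_rubber = ln(0.00580/0.00451)/(2πk) = 0.2516/(2π·0.168) = 0.2383 m·K/W
  R'_HDPE = ln(0.00686/0.00580)/(2πk) = 0.1678/(2π·0.538) = 0.04965 m·K/W
ΣR = 8.691×10^-4 + 0.2383 + 0.04965 = 0.2888 m·K/W
Q' = ΔT/ΣR = (340 K − 293.4 K)/0.2888 = 161.4 W/m
From the inner boundary to the rubber/HDPE interface, ΣR_partial = 0.2392 m·K/W.
T_interface = T_in − Q'·ΣR_partial = 340 K − (161.4)(0.2392) = 301.4 K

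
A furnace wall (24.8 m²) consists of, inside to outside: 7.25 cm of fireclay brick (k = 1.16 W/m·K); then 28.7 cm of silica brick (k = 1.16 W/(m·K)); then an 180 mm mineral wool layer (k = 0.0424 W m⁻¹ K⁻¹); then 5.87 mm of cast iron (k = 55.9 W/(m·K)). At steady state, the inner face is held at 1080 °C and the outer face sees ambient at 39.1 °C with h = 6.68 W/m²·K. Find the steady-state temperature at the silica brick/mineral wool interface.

T = 1011 °C

Series thermal resistances, inner to outer:
  R_fireclay brick = L/(kA) = 0.0725/(1.16·24.8) = 0.002520 K/W
  R_silica brick = L/(kA) = 0.287/(1.16·24.8) = 0.009976 K/W
  R_mineral wool = L/(kA) = 0.180/(0.0424·24.8) = 0.1712 K/W
  R_cast iron = L/(kA) = 0.00587/(55.9·24.8) = 4.234×10^-6 K/W
  R_conv,out = 1/(hA) = 1/(6.68·24.8) = 0.006036 K/W
ΣR = 0.002520 + 0.009976 + 0.1712 + 4.234×10^-6 + 0.006036 = 0.1897 K/W
Q = ΔT/ΣR = (1080 °C − 39.1 °C)/0.1897 = 5487 W
From the inner boundary to the silica brick/mineral wool interface, ΣR_partial = 0.01250 K/W.
T_interface = T_in − Q·ΣR_partial = 1080 °C − (5487)(0.01250) = 1011 °C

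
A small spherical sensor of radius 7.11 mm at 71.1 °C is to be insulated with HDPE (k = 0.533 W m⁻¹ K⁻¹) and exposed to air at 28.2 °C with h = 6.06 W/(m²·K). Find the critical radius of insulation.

r_cr = 17.6 cm

For a sphere, r_cr = 2k_ins/h = 2·0.533/6.06 = 0.176 m = 17.6 cm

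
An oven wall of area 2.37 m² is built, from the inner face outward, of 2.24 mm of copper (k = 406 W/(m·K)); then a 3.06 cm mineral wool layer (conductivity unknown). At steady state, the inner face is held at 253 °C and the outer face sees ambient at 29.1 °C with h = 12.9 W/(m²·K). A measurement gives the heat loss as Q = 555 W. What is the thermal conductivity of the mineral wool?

k = 0.0348 W/m·K

ΣR = ΔT/Q = |253 − 29.1|/555 = 0.4034 K/W
Known resistances:
  R_copper = L/(kA) = 0.00224/(406·2.37) = 2.328×10^-6 K/W
  R_conv,out = 1/(hA) = 1/(12.9·2.37) = 0.03271 K/W
R_mineral wool = ΣR − ΣR_known = 0.4034 − 0.03271 = 0.3707 K/W
L/(kA) = 0.3707 ⇒ k = 0.0306/(0.3707·2.37) = 0.0348 W/m·K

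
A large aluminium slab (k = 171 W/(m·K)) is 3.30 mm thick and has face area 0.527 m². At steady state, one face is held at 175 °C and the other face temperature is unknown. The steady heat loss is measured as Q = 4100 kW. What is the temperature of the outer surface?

Sum the resistances:
  R_aluminium = L/(kA) = 0.00330/(171·0.527) = 3.662×10^-5 K/W
ΣR = 3.662×10^-5 K/W
ΔT = Q·ΣR = 4.10×10^6 × 3.662×10^-5 = 150.1 K
Heat flows outward, so T_out = T_in − ΔT = 175 − 150.1 = 24.9 °C

T_out = 24.9 °C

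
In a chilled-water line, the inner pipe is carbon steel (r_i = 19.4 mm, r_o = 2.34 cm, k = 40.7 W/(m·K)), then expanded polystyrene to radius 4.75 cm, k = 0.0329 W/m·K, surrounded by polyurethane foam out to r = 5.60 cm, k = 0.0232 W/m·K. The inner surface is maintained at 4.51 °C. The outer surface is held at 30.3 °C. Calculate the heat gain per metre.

Treat each layer as a resistance in series:
  R'_carbon steel = ln(0.0234/0.0194)/(2πk) = 0.1875/(2π·40.7) = 7.331×10^-4 m·K/W
  R'_expanded polystyrene = ln(0.0475/0.0234)/(2πk) = 0.7080/(2π·0.0329) = 3.425 m·K/W
  R'_polyurethane foam = ln(0.0560/0.0475)/(2πk) = 0.1646/(2π·0.0232) = 1.129 m·K/W
ΣR = 7.331×10^-4 + 3.425 + 1.129 = 4.555 m·K/W
Q' = ΔT/ΣR = (4.51 °C − 30.3 °C)/4.555 = -5.66 W/m
(Negative Q' ⇒ heat flows inward; heat gain = 5.66 W/m.)

Q' = 5.66 W/m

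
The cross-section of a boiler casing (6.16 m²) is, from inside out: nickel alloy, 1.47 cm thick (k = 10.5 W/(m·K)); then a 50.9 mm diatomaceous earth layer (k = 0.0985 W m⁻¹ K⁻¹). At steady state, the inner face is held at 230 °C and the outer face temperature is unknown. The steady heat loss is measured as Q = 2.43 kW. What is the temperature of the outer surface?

Sum the resistances:
  R_nickel alloy = L/(kA) = 0.0147/(10.5·6.16) = 2.273×10^-4 K/W
  R_diatomaceous earth = L/(kA) = 0.0509/(0.0985·6.16) = 0.08389 K/W
ΣR = 0.08412 K/W
ΔT = Q·ΣR = 2430 × 0.08412 = 204.4 K
Heat flows outward, so T_out = T_in − ΔT = 230 − 204.4 = 25.6 °C

T_out = 25.6 °C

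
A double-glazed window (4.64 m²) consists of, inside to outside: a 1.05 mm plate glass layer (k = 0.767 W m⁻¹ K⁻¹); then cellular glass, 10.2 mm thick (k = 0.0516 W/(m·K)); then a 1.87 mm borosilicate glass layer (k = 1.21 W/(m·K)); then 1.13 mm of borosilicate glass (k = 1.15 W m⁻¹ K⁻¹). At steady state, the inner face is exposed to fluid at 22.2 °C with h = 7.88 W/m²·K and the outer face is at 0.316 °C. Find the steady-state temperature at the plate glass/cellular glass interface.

T = 13.7 °C

Treat each layer as a resistance in series:
  R_conv,in = 1/(hA) = 1/(7.88·4.64) = 0.02735 K/W
  R_plate glass = L/(kA) = 0.00105/(0.767·4.64) = 2.950×10^-4 K/W
  R_cellular glass = L/(kA) = 0.0102/(0.0516·4.64) = 0.04260 K/W
  R_borosilicate glass = L/(kA) = 0.00187/(1.21·4.64) = 3.331×10^-4 K/W
  R_borosilicate glass = L/(kA) = 0.00113/(1.15·4.64) = 2.118×10^-4 K/W
ΣR = 0.02735 + 2.950×10^-4 + 0.04260 + 3.331×10^-4 + 2.118×10^-4 = 0.07079 K/W
Q = ΔT/ΣR = (22.2 °C − 0.316 °C)/0.07079 = 309.1 W
From the inner boundary to the plate glass/cellular glass interface, ΣR_partial = 0.02764 K/W.
T_interface = T_in − Q·ΣR_partial = 22.2 °C − (309.1)(0.02764) = 13.7 °C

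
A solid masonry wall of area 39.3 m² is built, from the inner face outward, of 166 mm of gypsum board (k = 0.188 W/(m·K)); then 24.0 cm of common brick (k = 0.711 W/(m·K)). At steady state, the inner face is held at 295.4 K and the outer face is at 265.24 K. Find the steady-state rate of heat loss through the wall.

Q = 971 W

Treat each layer as a resistance in series:
  R_gypsum board = L/(kA) = 0.166/(0.188·39.3) = 0.02247 K/W
  R_common brick = L/(kA) = 0.240/(0.711·39.3) = 0.008589 K/W
ΣR = 0.02247 + 0.008589 = 0.03106 K/W
Q = ΔT/ΣR = (295.4 K − 265.24 K)/0.03106 = 971 W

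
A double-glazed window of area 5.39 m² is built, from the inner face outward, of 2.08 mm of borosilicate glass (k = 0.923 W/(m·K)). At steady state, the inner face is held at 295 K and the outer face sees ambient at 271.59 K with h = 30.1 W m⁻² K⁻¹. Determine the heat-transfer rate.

Series thermal resistances, inner to outer:
  R_borosilicate glass = L/(kA) = 0.00208/(0.923·5.39) = 4.181×10^-4 K/W
  R_conv,out = 1/(hA) = 1/(30.1·5.39) = 0.006164 K/W
ΣR = 4.181×10^-4 + 0.006164 = 0.006582 K/W
Q = ΔT/ΣR = (295 K − 271.59 K)/0.006582 = 3560 W

Q = 3.56 kW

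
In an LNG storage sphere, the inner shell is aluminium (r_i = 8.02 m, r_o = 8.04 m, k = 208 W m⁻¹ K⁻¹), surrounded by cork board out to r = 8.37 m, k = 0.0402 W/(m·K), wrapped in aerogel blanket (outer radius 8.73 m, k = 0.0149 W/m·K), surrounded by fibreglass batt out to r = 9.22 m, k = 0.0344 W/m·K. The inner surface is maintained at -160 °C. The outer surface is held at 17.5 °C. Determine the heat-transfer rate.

Q = 3540 W

Treat each layer as a resistance in series:
  R_aluminium = (1/8.02 − 1/8.04)/(4πk) = 3.102×10^-4/(4π·208) = 1.187×10^-7 K/W
  R_cork board = (1/8.04 − 1/8.37)/(4πk) = 0.004904/(4π·0.0402) = 0.009707 K/W
  R_aerogel blanket = (1/8.37 − 1/8.73)/(4πk) = 0.004927/(4π·0.0149) = 0.02631 K/W
  R_fibreglass batt = (1/8.73 − 1/9.22)/(4πk) = 0.006088/(4π·0.0344) = 0.01408 K/W
ΣR = 1.187×10^-7 + 0.009707 + 0.02631 + 0.01408 = 0.05010 K/W
Q = ΔT/ΣR = (-160 °C − 17.5 °C)/0.05010 = -3540 W
(Negative Q ⇒ heat flows inward; heat gain = 3540 W.)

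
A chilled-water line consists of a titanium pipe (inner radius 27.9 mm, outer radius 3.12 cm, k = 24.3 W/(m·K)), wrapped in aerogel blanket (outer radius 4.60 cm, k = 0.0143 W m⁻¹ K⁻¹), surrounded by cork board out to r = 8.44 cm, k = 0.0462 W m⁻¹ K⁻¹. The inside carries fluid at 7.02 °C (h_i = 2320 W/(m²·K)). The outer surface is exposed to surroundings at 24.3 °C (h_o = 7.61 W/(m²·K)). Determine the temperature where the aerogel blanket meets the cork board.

T = 18.2 °C

Series thermal resistances, inner to outer:
  R'_conv,in = 1/(2πr h) = 1/(2π·0.0279·2320) = 0.002459 m·K/W
  R'_titanium = ln(0.0312/0.0279)/(2πk) = 0.1118/(2π·24.3) = 7.322×10^-4 m·K/W
  R'_aerogel blanket = ln(0.0460/0.0312)/(2πk) = 0.3882/(2π·0.0143) = 4.321 m·K/W
  R'_cork board = ln(0.0844/0.0460)/(2πk) = 0.6069/(2π·0.0462) = 2.091 m·K/W
  R'_conv,out = 1/(2πr h) = 1/(2π·0.0844·7.61) = 0.2478 m·K/W
ΣR = 0.002459 + 7.322×10^-4 + 4.321 + 2.091 + 0.2478 = 6.663 m·K/W
Q' = ΔT/ΣR = (7.02 °C − 24.3 °C)/6.663 = -2.593 W/m
From the inner boundary to the aerogel blanket/cork board interface, ΣR_partial = 4.324 m·K/W.
T_interface = T_in − Q'·ΣR_partial = 7.02 °C − (-2.593)(4.324) = 18.2 °C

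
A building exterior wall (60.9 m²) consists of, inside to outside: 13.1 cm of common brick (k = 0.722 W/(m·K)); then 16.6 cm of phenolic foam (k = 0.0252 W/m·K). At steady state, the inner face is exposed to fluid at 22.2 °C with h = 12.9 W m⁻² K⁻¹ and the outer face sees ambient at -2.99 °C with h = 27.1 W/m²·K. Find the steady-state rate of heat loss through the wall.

Q = 223 W

Resistance network (inner→outer):
  R_conv,in = 1/(hA) = 1/(12.9·60.9) = 0.001273 K/W
  R_common brick = L/(kA) = 0.131/(0.722·60.9) = 0.002979 K/W
  R_phenolic foam = L/(kA) = 0.166/(0.0252·60.9) = 0.1082 K/W
  R_conv,out = 1/(hA) = 1/(27.1·60.9) = 6.059×10^-4 K/W
ΣR = 0.001273 + 0.002979 + 0.1082 + 6.059×10^-4 = 0.1131 K/W
Q = ΔT/ΣR = (22.2 °C − -2.99 °C)/0.1131 = 223 W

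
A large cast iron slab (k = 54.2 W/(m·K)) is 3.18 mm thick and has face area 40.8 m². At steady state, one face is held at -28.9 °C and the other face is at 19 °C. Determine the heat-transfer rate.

Q = kA·ΔT/L = 54.2 × 40.8 × |-28.9 °C − 19 °C| / 0.00318 = 3.33×10^7 W

Q = 3.33×10^7 W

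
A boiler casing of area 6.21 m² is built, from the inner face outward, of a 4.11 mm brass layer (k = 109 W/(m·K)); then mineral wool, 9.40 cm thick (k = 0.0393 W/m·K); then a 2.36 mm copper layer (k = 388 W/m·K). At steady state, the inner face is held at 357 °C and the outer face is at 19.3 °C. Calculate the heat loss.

Q = 877 W

Treat each layer as a resistance in series:
  R_brass = L/(kA) = 0.00411/(109·6.21) = 6.072×10^-6 K/W
  R_mineral wool = L/(kA) = 0.0940/(0.0393·6.21) = 0.3852 K/W
  R_copper = L/(kA) = 0.00236/(388·6.21) = 9.795×10^-7 K/W
ΣR = 6.072×10^-6 + 0.3852 + 9.795×10^-7 = 0.3852 K/W
Q = ΔT/ΣR = (357 °C − 19.3 °C)/0.3852 = 877 W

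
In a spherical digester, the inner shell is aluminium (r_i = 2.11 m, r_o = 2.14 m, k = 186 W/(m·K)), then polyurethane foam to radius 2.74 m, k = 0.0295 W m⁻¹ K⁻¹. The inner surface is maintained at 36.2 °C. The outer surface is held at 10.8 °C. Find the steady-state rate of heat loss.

Q = 92.0 W

Resistance network (inner→outer):
  R_aluminium = (1/2.11 − 1/2.14)/(4πk) = 0.006644/(4π·186) = 2.843×10^-6 K/W
  R_polyurethane foam = (1/2.14 − 1/2.74)/(4πk) = 0.1023/(4π·0.0295) = 0.2760 K/W
ΣR = 2.843×10^-6 + 0.2760 = 0.2760 K/W
Q = ΔT/ΣR = (36.2 °C − 10.8 °C)/0.2760 = 92.0 W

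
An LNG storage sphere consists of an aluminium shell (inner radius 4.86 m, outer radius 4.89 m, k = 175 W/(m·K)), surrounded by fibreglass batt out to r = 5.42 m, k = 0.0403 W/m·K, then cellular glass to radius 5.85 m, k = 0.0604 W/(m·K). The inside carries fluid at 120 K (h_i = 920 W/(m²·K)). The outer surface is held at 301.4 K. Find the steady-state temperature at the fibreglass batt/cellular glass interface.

Series thermal resistances, inner to outer:
  R_conv,in = 1/(4πr²h) = 1/(4π·4.86²·920) = 3.662×10^-6 K/W
  R_aluminium = (1/4.86 − 1/4.89)/(4πk) = 0.001262/(4π·175) = 5.740×10^-7 K/W
  R_fibreglass batt = (1/4.89 − 1/5.42)/(4πk) = 0.02000/(4π·0.0403) = 0.03949 K/W
  R_cellular glass = (1/5.42 − 1/5.85)/(4πk) = 0.01356/(4π·0.0604) = 0.01787 K/W
ΣR = 3.662×10^-6 + 5.740×10^-7 + 0.03949 + 0.01787 = 0.05736 K/W
Q = ΔT/ΣR = (120 K − 301.4 K)/0.05736 = -3162 W
From the inner boundary to the fibreglass batt/cellular glass interface, ΣR_partial = 0.03949 K/W.
T_interface = T_in − Q·ΣR_partial = 120 K − (-3162)(0.03949) = 244.9 K

T = 244.9 K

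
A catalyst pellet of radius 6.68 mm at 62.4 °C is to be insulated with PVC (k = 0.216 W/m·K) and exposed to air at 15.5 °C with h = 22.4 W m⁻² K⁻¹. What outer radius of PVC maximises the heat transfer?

For a sphere, r_cr = 2k_ins/h = 2·0.216/22.4 = 0.0193 m = 1.93 cm

r_cr = 1.93 cm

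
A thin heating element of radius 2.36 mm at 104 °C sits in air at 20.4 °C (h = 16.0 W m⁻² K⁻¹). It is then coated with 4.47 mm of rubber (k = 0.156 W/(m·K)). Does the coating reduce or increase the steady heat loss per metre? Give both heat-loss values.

increases: 19.8 → 32.9 W/m

Critical radius for a cylinder: r_cr = k/h = 0.00975 m = 0.975 cm.
Outer radius after coating: r₂ = 0.00236 + 0.00447 = 0.00683 m.
Since r₁ < r_cr and r₂ ≤ r_cr, the coating moves toward the maximum at r_cr — heat loss rises.
Bare: R = 1/(2πr₁h) = 4.215 m·K/W; Q = 83.6/4.215 = 19.8 W/m.
Coated: R = R_cond + R_conv = 2.541 m·K/W; Q = 83.6/2.541 = 32.9 W/m.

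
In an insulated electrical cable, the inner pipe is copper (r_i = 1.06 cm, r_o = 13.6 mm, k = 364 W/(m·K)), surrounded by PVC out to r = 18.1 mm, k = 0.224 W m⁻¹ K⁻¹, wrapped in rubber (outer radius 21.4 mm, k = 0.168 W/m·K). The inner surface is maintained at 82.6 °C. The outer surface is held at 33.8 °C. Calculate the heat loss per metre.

Q' = 135 W/m

Resistance network (inner→outer):
  R'_copper = ln(0.0136/0.0106)/(2πk) = 0.2492/(2π·364) = 1.090×10^-4 m·K/W
  R'_PVC = ln(0.0181/0.0136)/(2πk) = 0.2858/(2π·0.224) = 0.2031 m·K/W
  R'_rubber = ln(0.0214/0.0181)/(2πk) = 0.1675/(2π·0.168) = 0.1587 m·K/W
ΣR = 1.090×10^-4 + 0.2031 + 0.1587 = 0.3619 m·K/W
Q' = ΔT/ΣR = (82.6 °C − 33.8 °C)/0.3619 = 135 W/m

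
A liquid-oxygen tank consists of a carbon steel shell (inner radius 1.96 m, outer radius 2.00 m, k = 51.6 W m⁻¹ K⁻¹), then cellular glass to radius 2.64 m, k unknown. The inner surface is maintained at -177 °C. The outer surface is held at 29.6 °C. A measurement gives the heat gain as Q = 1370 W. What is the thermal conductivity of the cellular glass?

ΣR = ΔT/Q = |-177 − 29.6|/1370 = 0.1508 K/W
Known resistances:
  R_carbon steel = (1/1.96 − 1/2.00)/(4πk) = 0.01020/(4π·51.6) = 1.574×10^-5 K/W
R_cellular glass = ΣR − ΣR_known = 0.1508 − 1.574×10^-5 = 0.1508 K/W
(1/r₁−1/r₂)/(4πk) = 0.1508 ⇒ k = 0.1212/(4π·0.1508) = 0.0640 W/m·K

k = 0.0640 W/m·K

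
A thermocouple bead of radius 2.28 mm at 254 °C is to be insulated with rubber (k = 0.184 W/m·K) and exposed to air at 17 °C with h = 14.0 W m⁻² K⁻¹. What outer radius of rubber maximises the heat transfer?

r_cr = 2.63 cm

For a sphere, r_cr = 2k_ins/h = 2·0.184/14.0 = 0.0263 m = 2.63 cm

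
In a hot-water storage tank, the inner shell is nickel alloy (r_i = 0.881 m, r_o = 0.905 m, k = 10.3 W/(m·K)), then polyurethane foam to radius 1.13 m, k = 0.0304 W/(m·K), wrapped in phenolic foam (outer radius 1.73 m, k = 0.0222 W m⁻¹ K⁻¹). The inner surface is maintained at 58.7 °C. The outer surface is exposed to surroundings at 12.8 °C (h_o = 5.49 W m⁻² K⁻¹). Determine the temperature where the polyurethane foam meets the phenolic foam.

T = 43.0 °C

Resistance network (inner→outer):
  R_nickel alloy = (1/0.881 − 1/0.905)/(4πk) = 0.03010/(4π·10.3) = 2.326×10^-4 K/W
  R_polyurethane foam = (1/0.905 − 1/1.13)/(4πk) = 0.2200/(4π·0.0304) = 0.5759 K/W
  R_phenolic foam = (1/1.13 − 1/1.73)/(4πk) = 0.3069/(4π·0.0222) = 1.100 K/W
  R_conv,out = 1/(4πr²h) = 1/(4π·1.73²·5.49) = 0.004843 K/W
ΣR = 2.326×10^-4 + 0.5759 + 1.100 + 0.004843 = 1.681 K/W
Q = ΔT/ΣR = (58.7 °C − 12.8 °C)/1.681 = 27.31 W
From the inner boundary to the polyurethane foam/phenolic foam interface, ΣR_partial = 0.5761 K/W.
T_interface = T_in − Q·ΣR_partial = 58.7 °C − (27.31)(0.5761) = 43.0 °C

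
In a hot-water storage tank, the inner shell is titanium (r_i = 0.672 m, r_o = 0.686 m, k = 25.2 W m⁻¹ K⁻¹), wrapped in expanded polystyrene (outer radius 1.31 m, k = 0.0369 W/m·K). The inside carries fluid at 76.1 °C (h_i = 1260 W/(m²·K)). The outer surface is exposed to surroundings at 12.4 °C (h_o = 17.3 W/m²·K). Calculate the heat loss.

Q = 42.5 W

Series thermal resistances, inner to outer:
  R_conv,in = 1/(4πr²h) = 1/(4π·0.672²·1260) = 1.399×10^-4 K/W
  R_titanium = (1/0.672 − 1/0.686)/(4πk) = 0.03037/(4π·25.2) = 9.590×10^-5 K/W
  R_expanded polystyrene = (1/0.686 − 1/1.31)/(4πk) = 0.6944/(4π·0.0369) = 1.497 K/W
  R_conv,out = 1/(4πr²h) = 1/(4π·1.31²·17.3) = 0.002680 K/W
ΣR = 1.399×10^-4 + 9.590×10^-5 + 1.497 + 0.002680 = 1.500 K/W
Q = ΔT/ΣR = (76.1 °C − 12.4 °C)/1.500 = 42.5 W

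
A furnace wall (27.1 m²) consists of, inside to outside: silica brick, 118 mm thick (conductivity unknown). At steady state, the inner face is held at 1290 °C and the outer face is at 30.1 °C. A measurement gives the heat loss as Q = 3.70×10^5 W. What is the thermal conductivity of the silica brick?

ΣR = ΔT/Q = |1290 − 30.1|/3.70×10^5 = 0.003405 K/W
L/(kA) = 0.003405 ⇒ k = 0.118/(0.003405·27.1) = 1.28 W/m·K

k = 1.28 W/m·K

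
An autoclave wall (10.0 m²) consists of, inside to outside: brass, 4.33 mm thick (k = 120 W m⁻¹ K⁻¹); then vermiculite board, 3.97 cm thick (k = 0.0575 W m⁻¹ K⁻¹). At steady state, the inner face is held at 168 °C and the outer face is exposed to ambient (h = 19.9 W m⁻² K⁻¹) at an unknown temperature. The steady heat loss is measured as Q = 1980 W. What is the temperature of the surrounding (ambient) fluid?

Sum the resistances:
  R_brass = L/(kA) = 0.00433/(120·10.0) = 3.608×10^-6 K/W
  R_vermiculite board = L/(kA) = 0.0397/(0.0575·10.0) = 0.06904 K/W
  R_conv,out = 1/(hA) = 1/(19.9·10.0) = 0.005025 K/W
ΣR = 0.07407 K/W
ΔT = Q·ΣR = 1980 × 0.07407 = 146.7 K
Heat flows outward, so T_out = T_in − ΔT = 168 − 146.7 = 21.3 °C

T_out = 21.3 °C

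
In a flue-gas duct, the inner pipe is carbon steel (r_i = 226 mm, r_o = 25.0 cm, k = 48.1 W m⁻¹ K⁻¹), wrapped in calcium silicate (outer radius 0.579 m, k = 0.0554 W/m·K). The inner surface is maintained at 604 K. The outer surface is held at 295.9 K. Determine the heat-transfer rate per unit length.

Q' = 128 W/m

Series thermal resistances, inner to outer:
  R'_carbon steel = ln(0.250/0.226)/(2πk) = 0.1009/(2π·48.1) = 3.339×10^-4 m·K/W
  R'_calcium silicate = ln(0.579/0.250)/(2πk) = 0.8398/(2π·0.0554) = 2.413 m·K/W
ΣR = 3.339×10^-4 + 2.413 = 2.413 m·K/W
Q' = ΔT/ΣR = (604 K − 295.9 K)/2.413 = 128 W/m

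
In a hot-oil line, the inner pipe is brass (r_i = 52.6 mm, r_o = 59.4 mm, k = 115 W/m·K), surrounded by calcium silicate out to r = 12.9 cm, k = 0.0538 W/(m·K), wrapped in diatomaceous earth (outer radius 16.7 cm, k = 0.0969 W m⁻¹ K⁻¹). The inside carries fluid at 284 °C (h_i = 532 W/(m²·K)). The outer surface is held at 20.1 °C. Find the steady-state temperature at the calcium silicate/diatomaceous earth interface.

Series thermal resistances, inner to outer:
  R'_conv,in = 1/(2πr h) = 1/(2π·0.0526·532) = 0.005688 m·K/W
  R'_brass = ln(0.0594/0.0526)/(2πk) = 0.1216/(2π·115) = 1.683×10^-4 m·K/W
  R'_calcium silicate = ln(0.129/0.0594)/(2πk) = 0.7755/(2π·0.0538) = 2.294 m·K/W
  R'_diatomaceous earth = ln(0.167/0.129)/(2πk) = 0.2582/(2π·0.0969) = 0.4241 m·K/W
ΣR = 0.005688 + 1.683×10^-4 + 2.294 + 0.4241 = 2.724 m·K/W
Q' = ΔT/ΣR = (284 °C − 20.1 °C)/2.724 = 96.88 W/m
From the inner boundary to the calcium silicate/diatomaceous earth interface, ΣR_partial = 2.300 m·K/W.
T_interface = T_in − Q'·ΣR_partial = 284 °C − (96.88)(2.300) = 61.2 °C

T = 61.2 °C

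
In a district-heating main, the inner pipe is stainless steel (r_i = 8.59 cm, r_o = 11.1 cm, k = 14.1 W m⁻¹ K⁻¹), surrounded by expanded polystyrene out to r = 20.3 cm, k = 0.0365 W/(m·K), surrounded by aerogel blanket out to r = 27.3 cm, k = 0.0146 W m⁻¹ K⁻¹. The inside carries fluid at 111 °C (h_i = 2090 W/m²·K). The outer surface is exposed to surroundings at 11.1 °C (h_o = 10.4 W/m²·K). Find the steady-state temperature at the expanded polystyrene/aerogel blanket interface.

Resistance network (inner→outer):
  R'_conv,in = 1/(2πr h) = 1/(2π·0.0859·2090) = 8.865×10^-4 m·K/W
  R'_stainless steel = ln(0.111/0.0859)/(2πk) = 0.2563/(2π·14.1) = 0.002894 m·K/W
  R'_expanded polystyrene = ln(0.203/0.111)/(2πk) = 0.6037/(2π·0.0365) = 2.632 m·K/W
  R'_aerogel blanket = ln(0.273/0.203)/(2πk) = 0.2963/(2π·0.0146) = 3.230 m·K/W
  R'_conv,out = 1/(2πr h) = 1/(2π·0.273·10.4) = 0.05606 m·K/W
ΣR = 8.865×10^-4 + 0.002894 + 2.632 + 3.230 + 0.05606 = 5.922 m·K/W
Q' = ΔT/ΣR = (111 °C − 11.1 °C)/5.922 = 16.87 W/m
From the inner boundary to the expanded polystyrene/aerogel blanket interface, ΣR_partial = 2.636 m·K/W.
T_interface = T_in − Q'·ΣR_partial = 111 °C − (16.87)(2.636) = 66.5 °C

T = 66.5 °C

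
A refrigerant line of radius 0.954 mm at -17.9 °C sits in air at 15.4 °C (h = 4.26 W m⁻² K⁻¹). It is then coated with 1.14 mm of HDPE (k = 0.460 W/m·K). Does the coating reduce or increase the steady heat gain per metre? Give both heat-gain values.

Critical radius for a cylinder: r_cr = k/h = 0.108 m = 10.8 cm.
Outer radius after coating: r₂ = 9.54×10^-4 + 0.00114 = 0.002094 m.
Since r₁ < r_cr and r₂ ≤ r_cr, the coating moves toward the maximum at r_cr — heat gain rises.
Bare: R = 1/(2πr₁h) = 39.16 m·K/W; Q = 33.3/39.16 = 0.850 W/m.
Coated: R = R_cond + R_conv = 18.11 m·K/W; Q = 33.3/18.11 = 1.84 W/m.

increases: 0.850 → 1.84 W/m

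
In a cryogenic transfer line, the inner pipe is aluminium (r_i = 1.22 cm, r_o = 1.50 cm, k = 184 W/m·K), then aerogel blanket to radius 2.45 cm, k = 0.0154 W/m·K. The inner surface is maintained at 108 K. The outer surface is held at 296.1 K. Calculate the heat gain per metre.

Q' = 37.1 W/m

Treat each layer as a resistance in series:
  R'_aluminium = ln(0.0150/0.0122)/(2πk) = 0.2066/(2π·184) = 1.787×10^-4 m·K/W
  R'_aerogel blanket = ln(0.0245/0.0150)/(2πk) = 0.4906/(2π·0.0154) = 5.070 m·K/W
ΣR = 1.787×10^-4 + 5.070 = 5.070 m·K/W
Q' = ΔT/ΣR = (108 K − 296.1 K)/5.070 = -37.1 W/m
(Negative Q' ⇒ heat flows inward; heat gain = 37.1 W/m.)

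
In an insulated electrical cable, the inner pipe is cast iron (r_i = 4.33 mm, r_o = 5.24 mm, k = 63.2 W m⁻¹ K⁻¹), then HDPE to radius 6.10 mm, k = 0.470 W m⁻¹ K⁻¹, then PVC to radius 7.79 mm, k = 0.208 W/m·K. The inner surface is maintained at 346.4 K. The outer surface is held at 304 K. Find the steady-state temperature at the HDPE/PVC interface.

T = 337.2 K

Treat each layer as a resistance in series:
  R'_cast iron = ln(0.00524/0.00433)/(2πk) = 0.1908/(2π·63.2) = 4.804×10^-4 m·K/W
  R'_HDPE = ln(0.00610/0.00524)/(2πk) = 0.1520/(2π·0.470) = 0.05146 m·K/W
  R'_PVC = ln(0.00779/0.00610)/(2πk) = 0.2446/(2π·0.208) = 0.1871 m·K/W
ΣR = 4.804×10^-4 + 0.05146 + 0.1871 = 0.2390 m·K/W
Q' = ΔT/ΣR = (346.4 K − 304 K)/0.2390 = 177.4 W/m
From the inner boundary to the HDPE/PVC interface, ΣR_partial = 0.05194 m·K/W.
T_interface = T_in − Q'·ΣR_partial = 346.4 K − (177.4)(0.05194) = 337.2 K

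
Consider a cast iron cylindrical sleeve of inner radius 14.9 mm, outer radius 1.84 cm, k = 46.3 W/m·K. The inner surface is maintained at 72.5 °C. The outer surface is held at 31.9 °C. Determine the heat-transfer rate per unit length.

Q' = 2πk·ΔT/ln(r₂/r₁) = 2π × 46.3 × 40.6 / ln(0.0184/0.0149) = 56000 W/m

Q' = 56000 W/m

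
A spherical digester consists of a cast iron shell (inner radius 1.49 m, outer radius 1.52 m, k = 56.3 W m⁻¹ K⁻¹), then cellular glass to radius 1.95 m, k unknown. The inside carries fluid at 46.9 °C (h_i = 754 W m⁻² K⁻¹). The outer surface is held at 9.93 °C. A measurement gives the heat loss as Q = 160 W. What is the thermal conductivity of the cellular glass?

ΣR = ΔT/Q = |46.9 − 9.93|/160 = 0.2311 K/W
Known resistances:
  R_conv,in = 1/(4πr²h) = 1/(4π·1.49²·754) = 4.754×10^-5 K/W
  R_cast iron = (1/1.49 − 1/1.52)/(4πk) = 0.01325/(4π·56.3) = 1.872×10^-5 K/W
R_cellular glass = ΣR − ΣR_known = 0.2311 − 6.626×10^-5 = 0.2310 K/W
(1/r₁−1/r₂)/(4πk) = 0.2310 ⇒ k = 0.1451/(4π·0.2310) = 0.0500 W/m·K

k = 0.0500 W/m·K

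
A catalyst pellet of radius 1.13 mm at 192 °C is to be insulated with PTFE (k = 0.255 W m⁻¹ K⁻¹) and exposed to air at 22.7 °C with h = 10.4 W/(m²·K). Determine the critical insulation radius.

For a sphere, r_cr = 2k_ins/h = 2·0.255/10.4 = 0.0490 m = 4.90 cm

r_cr = 4.90 cm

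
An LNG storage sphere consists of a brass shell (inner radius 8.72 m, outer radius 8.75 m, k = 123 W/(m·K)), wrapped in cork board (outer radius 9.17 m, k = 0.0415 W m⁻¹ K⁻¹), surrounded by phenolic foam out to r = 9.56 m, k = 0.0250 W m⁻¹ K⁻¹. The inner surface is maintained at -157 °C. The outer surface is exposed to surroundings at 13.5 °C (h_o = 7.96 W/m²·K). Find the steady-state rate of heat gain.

Series thermal resistances, inner to outer:
  R_brass = (1/8.72 − 1/8.75)/(4πk) = 3.932×10^-4/(4π·123) = 2.544×10^-7 K/W
  R_cork board = (1/8.75 − 1/9.17)/(4πk) = 0.005234/(4π·0.0415) = 0.01004 K/W
  R_phenolic foam = (1/9.17 − 1/9.56)/(4πk) = 0.004449/(4π·0.0250) = 0.01416 K/W
  R_conv,out = 1/(4πr²h) = 1/(4π·9.56²·7.96) = 1.094×10^-4 K/W
ΣR = 2.544×10^-7 + 0.01004 + 0.01416 + 1.094×10^-4 = 0.02431 K/W
Q = ΔT/ΣR = (-157 °C − 13.5 °C)/0.02431 = -7010 W
(Negative Q ⇒ heat flows inward; heat gain = 7010 W.)

Q = 7.01 kW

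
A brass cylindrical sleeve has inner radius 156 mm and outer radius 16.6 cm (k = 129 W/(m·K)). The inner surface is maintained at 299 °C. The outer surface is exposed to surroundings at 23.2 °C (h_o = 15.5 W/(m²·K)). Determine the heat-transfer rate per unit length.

Series thermal resistances, inner to outer:
  R'_brass = ln(0.166/0.156)/(2πk) = 0.06213/(2π·129) = 7.666×10^-5 m·K/W
  R'_conv,out = 1/(2πr h) = 1/(2π·0.166·15.5) = 0.06186 m·K/W
ΣR = 7.666×10^-5 + 0.06186 = 0.06194 m·K/W
Q' = ΔT/ΣR = (299 °C − 23.2 °C)/0.06194 = 4450 W/m

Q' = 4.45 kW/m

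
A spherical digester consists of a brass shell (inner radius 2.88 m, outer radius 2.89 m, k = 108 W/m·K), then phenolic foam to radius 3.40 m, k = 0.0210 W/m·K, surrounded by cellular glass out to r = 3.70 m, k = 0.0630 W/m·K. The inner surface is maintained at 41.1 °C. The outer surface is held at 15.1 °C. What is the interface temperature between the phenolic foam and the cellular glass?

Treat each layer as a resistance in series:
  R_brass = (1/2.88 − 1/2.89)/(4πk) = 0.001201/(4π·108) = 8.853×10^-7 K/W
  R_phenolic foam = (1/2.89 − 1/3.40)/(4πk) = 0.05190/(4π·0.0210) = 0.1967 K/W
  R_cellular glass = (1/3.40 − 1/3.70)/(4πk) = 0.02385/(4π·0.0630) = 0.03012 K/W
ΣR = 8.853×10^-7 + 0.1967 + 0.03012 = 0.2268 K/W
Q = ΔT/ΣR = (41.1 °C − 15.1 °C)/0.2268 = 114.6 W
From the inner boundary to the phenolic foam/cellular glass interface, ΣR_partial = 0.1967 K/W.
T_interface = T_in − Q·ΣR_partial = 41.1 °C − (114.6)(0.1967) = 18.6 °C

T = 18.6 °C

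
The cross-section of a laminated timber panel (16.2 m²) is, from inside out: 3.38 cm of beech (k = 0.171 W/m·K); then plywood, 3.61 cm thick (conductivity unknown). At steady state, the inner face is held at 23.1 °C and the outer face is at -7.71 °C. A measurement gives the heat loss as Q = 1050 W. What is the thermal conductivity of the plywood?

k = 0.130 W/m·K

ΣR = ΔT/Q = |23.1 − -7.71|/1050 = 0.02934 K/W
Known resistances:
  R_beech = L/(kA) = 0.0338/(0.171·16.2) = 0.01220 K/W
R_plywood = ΣR − ΣR_known = 0.02934 − 0.01220 = 0.01714 K/W
L/(kA) = 0.01714 ⇒ k = 0.0361/(0.01714·16.2) = 0.130 W/m·K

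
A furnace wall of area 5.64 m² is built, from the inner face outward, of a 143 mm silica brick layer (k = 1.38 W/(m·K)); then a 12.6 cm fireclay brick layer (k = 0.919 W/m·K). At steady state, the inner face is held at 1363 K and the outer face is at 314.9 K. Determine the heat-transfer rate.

Treat each layer as a resistance in series:
  R_silica brick = L/(kA) = 0.143/(1.38·5.64) = 0.01837 K/W
  R_fireclay brick = L/(kA) = 0.126/(0.919·5.64) = 0.02431 K/W
ΣR = 0.01837 + 0.02431 = 0.04268 K/W
Q = ΔT/ΣR = (1363 K − 314.9 K)/0.04268 = 24600 W

Q = 24600 W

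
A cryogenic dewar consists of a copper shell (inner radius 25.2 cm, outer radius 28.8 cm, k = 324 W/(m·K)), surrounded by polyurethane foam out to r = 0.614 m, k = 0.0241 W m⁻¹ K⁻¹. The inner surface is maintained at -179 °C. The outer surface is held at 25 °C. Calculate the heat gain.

Resistance network (inner→outer):
  R_copper = (1/0.252 − 1/0.288)/(4πk) = 0.4960/(4π·324) = 1.218×10^-4 K/W
  R_polyurethane foam = (1/0.288 − 1/0.614)/(4πk) = 1.844/(4π·0.0241) = 6.087 K/W
ΣR = 1.218×10^-4 + 6.087 = 6.087 K/W
Q = ΔT/ΣR = (-179 °C − 25 °C)/6.087 = -33.5 W
(Negative Q ⇒ heat flows inward; heat gain = 33.5 W.)

Q = 33.5 W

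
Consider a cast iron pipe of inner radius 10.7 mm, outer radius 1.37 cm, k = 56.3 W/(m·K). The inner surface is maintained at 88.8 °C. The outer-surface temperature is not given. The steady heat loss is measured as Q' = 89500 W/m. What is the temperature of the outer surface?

Sum the resistances:
  R'_cast iron = ln(0.0137/0.0107)/(2πk) = 0.2472/(2π·56.3) = 6.987×10^-4 m·K/W
ΣR = 6.987×10^-4 m·K/W
ΔT = Q'·ΣR = 89500 × 6.987×10^-4 = 62.53 K
Heat flows outward, so T_out = T_in − ΔT = 88.8 − 62.53 = 26.3 °C

T_out = 26.3 °C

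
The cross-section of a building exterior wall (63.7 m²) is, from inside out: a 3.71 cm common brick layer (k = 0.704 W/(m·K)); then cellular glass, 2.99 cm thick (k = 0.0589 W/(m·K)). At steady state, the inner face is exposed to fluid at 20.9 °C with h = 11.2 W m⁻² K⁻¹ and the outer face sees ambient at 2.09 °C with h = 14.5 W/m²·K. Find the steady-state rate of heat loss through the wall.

Treat each layer as a resistance in series:
  R_conv,in = 1/(hA) = 1/(11.2·63.7) = 0.001402 K/W
  R_common brick = L/(kA) = 0.0371/(0.704·63.7) = 8.273×10^-4 K/W
  R_cellular glass = L/(kA) = 0.0299/(0.0589·63.7) = 0.007969 K/W
  R_conv,out = 1/(hA) = 1/(14.5·63.7) = 0.001083 K/W
ΣR = 0.001402 + 8.273×10^-4 + 0.007969 + 0.001083 = 0.01128 K/W
Q = ΔT/ΣR = (20.9 °C − 2.09 °C)/0.01128 = 1670 W

Q = 1670 W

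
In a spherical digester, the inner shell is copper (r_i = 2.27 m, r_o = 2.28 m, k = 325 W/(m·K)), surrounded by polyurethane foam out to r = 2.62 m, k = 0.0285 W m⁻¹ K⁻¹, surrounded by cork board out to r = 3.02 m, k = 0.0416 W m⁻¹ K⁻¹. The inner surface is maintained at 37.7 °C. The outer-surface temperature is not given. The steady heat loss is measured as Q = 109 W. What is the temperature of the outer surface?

T_out = 9.84 °C

Series resistances:
  R_copper = (1/2.27 − 1/2.28)/(4πk) = 0.001932/(4π·325) = 4.731×10^-7 K/W
  R_polyurethane foam = (1/2.28 − 1/2.62)/(4πk) = 0.05692/(4π·0.0285) = 0.1589 K/W
  R_cork board = (1/2.62 − 1/3.02)/(4πk) = 0.05055/(4π·0.0416) = 0.09670 K/W
ΣR = 0.2556 K/W
ΔT = Q·ΣR = 109 × 0.2556 = 27.86 K
Heat flows outward, so T_out = T_in − ΔT = 37.7 − 27.86 = 9.84 °C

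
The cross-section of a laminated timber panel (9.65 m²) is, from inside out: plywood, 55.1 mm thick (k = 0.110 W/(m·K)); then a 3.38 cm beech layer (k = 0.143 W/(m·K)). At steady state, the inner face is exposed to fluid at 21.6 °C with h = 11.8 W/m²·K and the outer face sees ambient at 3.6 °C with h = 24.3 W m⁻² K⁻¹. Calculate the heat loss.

Q = 201 W

Series thermal resistances, inner to outer:
  R_conv,in = 1/(hA) = 1/(11.8·9.65) = 0.008782 K/W
  R_plywood = L/(kA) = 0.0551/(0.110·9.65) = 0.05191 K/W
  R_beech = L/(kA) = 0.0338/(0.143·9.65) = 0.02449 K/W
  R_conv,out = 1/(hA) = 1/(24.3·9.65) = 0.004264 K/W
ΣR = 0.008782 + 0.05191 + 0.02449 + 0.004264 = 0.08945 K/W
Q = ΔT/ΣR = (21.6 °C − 3.6 °C)/0.08945 = 201 W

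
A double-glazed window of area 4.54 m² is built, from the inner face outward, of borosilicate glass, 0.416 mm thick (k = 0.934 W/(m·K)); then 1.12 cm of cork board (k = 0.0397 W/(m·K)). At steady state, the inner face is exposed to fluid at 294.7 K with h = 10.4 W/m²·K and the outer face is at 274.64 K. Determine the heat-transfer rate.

Q = 240 W

Treat each layer as a resistance in series:
  R_conv,in = 1/(hA) = 1/(10.4·4.54) = 0.02118 K/W
  R_borosilicate glass = L/(kA) = 4.16×10^-4/(0.934·4.54) = 9.810×10^-5 K/W
  R_cork board = L/(kA) = 0.0112/(0.0397·4.54) = 0.06214 K/W
ΣR = 0.02118 + 9.810×10^-5 + 0.06214 = 0.08342 K/W
Q = ΔT/ΣR = (294.7 K − 274.64 K)/0.08342 = 240 W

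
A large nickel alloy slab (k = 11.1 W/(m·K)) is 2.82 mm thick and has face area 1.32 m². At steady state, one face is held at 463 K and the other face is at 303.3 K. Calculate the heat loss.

Q = kA·ΔT/L = 11.1 × 1.32 × |463 K − 303.3 K| / 0.00282 = 8.30×10^5 W

Q = 830 kW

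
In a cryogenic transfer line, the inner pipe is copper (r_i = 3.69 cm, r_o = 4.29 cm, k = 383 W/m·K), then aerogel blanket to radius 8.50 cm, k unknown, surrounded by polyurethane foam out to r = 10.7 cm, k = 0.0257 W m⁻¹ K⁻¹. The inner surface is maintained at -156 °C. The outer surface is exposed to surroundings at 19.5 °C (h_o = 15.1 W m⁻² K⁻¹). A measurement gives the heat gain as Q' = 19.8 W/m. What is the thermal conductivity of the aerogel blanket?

ΣR = ΔT/Q' = |-156 − 19.5|/19.8 = 8.864 m·K/W
Known resistances:
  R'_copper = ln(0.0429/0.0369)/(2πk) = 0.1507/(2π·383) = 6.261×10^-5 m·K/W
  R'_polyurethane foam = ln(0.107/0.0850)/(2πk) = 0.2302/(2π·0.0257) = 1.425 m·K/W
  R'_conv,out = 1/(2πr h) = 1/(2π·0.107·15.1) = 0.09851 m·K/W
R_aerogel blanket = ΣR − ΣR_known = 8.864 − 1.524 = 7.340 m·K/W
ln(r₂/r₁)/(2πk) = 7.340 ⇒ k = 0.6838/(2π·7.340) = 0.0148 W/m·K

k = 0.0148 W/m·K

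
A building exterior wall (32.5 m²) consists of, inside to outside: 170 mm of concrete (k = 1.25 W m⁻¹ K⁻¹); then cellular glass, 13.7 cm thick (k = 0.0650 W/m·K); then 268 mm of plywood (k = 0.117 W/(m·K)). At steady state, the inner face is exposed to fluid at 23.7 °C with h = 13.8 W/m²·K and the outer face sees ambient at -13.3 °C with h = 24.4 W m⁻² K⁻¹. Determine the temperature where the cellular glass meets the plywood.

T = 5.26 °C

Series thermal resistances, inner to outer:
  R_conv,in = 1/(hA) = 1/(13.8·32.5) = 0.002230 K/W
  R_concrete = L/(kA) = 0.170/(1.25·32.5) = 0.004185 K/W
  R_cellular glass = L/(kA) = 0.137/(0.0650·32.5) = 0.06485 K/W
  R_plywood = L/(kA) = 0.268/(0.117·32.5) = 0.07048 K/W
  R_conv,out = 1/(hA) = 1/(24.4·32.5) = 0.001261 K/W
ΣR = 0.002230 + 0.004185 + 0.06485 + 0.07048 + 0.001261 = 0.1430 K/W
Q = ΔT/ΣR = (23.7 °C − -13.3 °C)/0.1430 = 258.7 W
From the inner boundary to the cellular glass/plywood interface, ΣR_partial = 0.07127 K/W.
T_interface = T_in − Q·ΣR_partial = 23.7 °C − (258.7)(0.07127) = 5.26 °C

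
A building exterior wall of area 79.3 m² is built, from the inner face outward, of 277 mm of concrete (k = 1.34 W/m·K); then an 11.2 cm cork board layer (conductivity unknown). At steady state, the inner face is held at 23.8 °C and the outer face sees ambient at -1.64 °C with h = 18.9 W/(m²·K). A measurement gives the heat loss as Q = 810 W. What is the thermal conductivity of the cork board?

k = 0.0502 W/m·K

ΣR = ΔT/Q = |23.8 − -1.64|/810 = 0.03141 K/W
Known resistances:
  R_concrete = L/(kA) = 0.277/(1.34·79.3) = 0.002607 K/W
  R_conv,out = 1/(hA) = 1/(18.9·79.3) = 6.672×10^-4 K/W
R_cork board = ΣR − ΣR_known = 0.03141 − 0.003274 = 0.02814 K/W
L/(kA) = 0.02814 ⇒ k = 0.112/(0.02814·79.3) = 0.0502 W/m·K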